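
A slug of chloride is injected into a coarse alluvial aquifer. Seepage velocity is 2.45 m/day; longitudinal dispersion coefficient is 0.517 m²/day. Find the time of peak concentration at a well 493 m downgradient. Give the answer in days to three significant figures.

201 days

For the 1D instantaneous-source solution, setting ∂C/∂t = 0 at fixed x gives v²t² + 2Dt − x² = 0, so t = (√(D² + v²x²) − D)/v².
√(D² + v²x²) = √(0.517² + 2.45² × 493²) = 1208; v² = 6.0025.
t = (1208 − 0.517)/6.0025 = 201 days (vs. the pure-advection estimate x/v = 201 d).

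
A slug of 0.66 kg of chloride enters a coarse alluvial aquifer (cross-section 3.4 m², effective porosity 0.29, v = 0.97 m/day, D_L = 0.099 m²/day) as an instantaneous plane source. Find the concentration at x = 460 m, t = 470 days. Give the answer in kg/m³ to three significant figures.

For an instantaneous plane source, C(x,t) = M/(n_e·A·√(4πDt)) · exp(−(x−vt)²/(4Dt)), with n_e·A the pore (flow) area.
Plume center vt = 0.97 × 470 = 455.9 m, so the well at 460 m is 4.1 m downgradient of the peak.
√(4πDt) = 24.18 m, giving peak height M/(n_e·A·√(4πDt)) = 0.66/(0.29 × 3.4 × 24.18) = 0.02768 kg/m³.
(x−vt)²/(4Dt) = (4.1)²/(4 × 0.099 × 470) = 0.09032; exp(−0.09032) = 0.9136.
C = 0.02768 × 0.9136 = 0.0253 kg/m³.

0.0253 kg/m³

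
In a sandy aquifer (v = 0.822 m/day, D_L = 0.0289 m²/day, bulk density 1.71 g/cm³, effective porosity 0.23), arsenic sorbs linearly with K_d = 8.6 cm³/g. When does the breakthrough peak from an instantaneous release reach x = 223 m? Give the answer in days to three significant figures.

Retardation factor R = 1 + ρ_b·K_d/n = 1 + 1.71 × 8.6/0.23 = 64.94.
Sorption retards both mechanisms: v_R = v/R = 0.01266 m/day, D_R = D/R = 0.0004450 m²/day.
Peak time from v_R²t² + 2D_R t − x² = 0: t = (√(D_R² + v_R²x²) − D_R)/v_R².
√(D_R² + v_R²x²) = √(0.0004450² + 0.01266² × 223²) = 2.823; v_R² = 0.0001603.
t = (2.823 − 0.0004450)/0.0001603 = 17600 days.

17600 days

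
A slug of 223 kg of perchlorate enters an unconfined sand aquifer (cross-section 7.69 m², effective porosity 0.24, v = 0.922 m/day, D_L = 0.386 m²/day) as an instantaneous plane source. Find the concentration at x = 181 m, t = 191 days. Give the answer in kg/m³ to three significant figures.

3.66 kg/m³

For an instantaneous plane source, C(x,t) = M/(n_e·A·√(4πDt)) · exp(−(x−vt)²/(4Dt)), with n_e·A the pore (flow) area.
Plume center vt = 0.922 × 191 = 176.102 m, so the well at 181 m is 4.898 m downgradient of the peak.
√(4πDt) = 30.44 m, giving peak height M/(n_e·A·√(4πDt)) = 223/(0.24 × 7.69 × 30.44) = 3.969 kg/m³.
(x−vt)²/(4Dt) = (4.898)²/(4 × 0.386 × 191) = 0.08135; exp(−0.08135) = 0.9219.
C = 3.969 × 0.9219 = 3.66 kg/m³.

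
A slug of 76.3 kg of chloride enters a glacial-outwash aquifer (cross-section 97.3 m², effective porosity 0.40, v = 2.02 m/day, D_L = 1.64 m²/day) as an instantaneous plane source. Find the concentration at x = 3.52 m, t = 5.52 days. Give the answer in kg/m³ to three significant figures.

For an instantaneous plane source, C(x,t) = M/(n_e·A·√(4πDt)) · exp(−(x−vt)²/(4Dt)), with n_e·A the pore (flow) area.
Plume center vt = 2.02 × 5.52 = 11.1504 m, so the well at 3.52 m is 7.6304 m upgradient of the peak.
√(4πDt) = 10.67 m, giving peak height M/(n_e·A·√(4πDt)) = 76.3/(0.40 × 97.3 × 10.67) = 0.1837 kg/m³.
(x−vt)²/(4Dt) = (-7.6304)²/(4 × 1.64 × 5.52) = 1.608; exp(−1.608) = 0.2003.
C = 0.1837 × 0.2003 = 0.0368 kg/m³.

0.0368 kg/m³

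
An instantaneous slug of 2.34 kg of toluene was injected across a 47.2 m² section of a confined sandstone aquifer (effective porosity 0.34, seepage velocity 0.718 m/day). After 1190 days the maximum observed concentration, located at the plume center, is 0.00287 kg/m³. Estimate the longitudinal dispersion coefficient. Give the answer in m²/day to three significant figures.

0.173 m²/day

At the plume center C_max = M/(n_e·A·√(4πDt)), so D = M²/(4πt·(n_e·A·C_max)²).
n_e·A·C_max = 0.34 × 47.2 × 0.00287 = 0.04606 kg/m.
D = 2.34²/(4π × 1190 × 0.04606²) = 0.173 m²/day.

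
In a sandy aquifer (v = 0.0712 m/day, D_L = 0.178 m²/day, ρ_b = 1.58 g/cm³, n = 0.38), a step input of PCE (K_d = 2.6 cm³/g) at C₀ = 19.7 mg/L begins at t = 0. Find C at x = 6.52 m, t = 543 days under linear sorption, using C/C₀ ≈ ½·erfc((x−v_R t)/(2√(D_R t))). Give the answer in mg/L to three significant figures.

Retardation factor R = 1 + ρ_b·K_d/n = 1 + 1.58 × 2.6/0.38 = 11.81.
Sorption retards both mechanisms: v_R = v/R = 0.006029 m/day, D_R = D/R = 0.01507 m²/day.
v_R·t = 0.006029 × 543 = 3.273747 m; 2√(D_R t) = 5.721 m; argument = (6.52 − 3.273747)/5.721 = 0.5674.
C = C₀ × ½·erfc(0.5674) = 19.7 × 0.2112 = 4.16 mg/L.

4.16 mg/L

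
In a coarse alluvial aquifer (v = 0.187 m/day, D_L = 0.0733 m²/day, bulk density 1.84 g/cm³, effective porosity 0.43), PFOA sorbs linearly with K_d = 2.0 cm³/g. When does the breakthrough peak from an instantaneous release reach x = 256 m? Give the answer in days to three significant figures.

13100 days

Retardation factor R = 1 + ρ_b·K_d/n = 1 + 1.84 × 2.0/0.43 = 9.558.
Sorption retards both mechanisms: v_R = v/R = 0.01956 m/day, D_R = D/R = 0.007669 m²/day.
Peak time from v_R²t² + 2D_R t − x² = 0: t = (√(D_R² + v_R²x²) − D_R)/v_R².
√(D_R² + v_R²x²) = √(0.007669² + 0.01956² × 256²) = 5.007; v_R² = 0.0003826.
t = (5.007 − 0.007669)/0.0003826 = 13100 days.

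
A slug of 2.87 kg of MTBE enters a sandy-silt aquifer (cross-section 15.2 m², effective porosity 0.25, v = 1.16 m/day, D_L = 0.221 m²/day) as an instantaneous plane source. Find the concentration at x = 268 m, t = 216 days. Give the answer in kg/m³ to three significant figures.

For an instantaneous plane source, C(x,t) = M/(n_e·A·√(4πDt)) · exp(−(x−vt)²/(4Dt)), with n_e·A the pore (flow) area.
Plume center vt = 1.16 × 216 = 250.56 m, so the well at 268 m is 17.44 m downgradient of the peak.
√(4πDt) = 24.49 m, giving peak height M/(n_e·A·√(4πDt)) = 2.87/(0.25 × 15.2 × 24.49) = 0.03084 kg/m³.
(x−vt)²/(4Dt) = (17.44)²/(4 × 0.221 × 216) = 1.593; exp(−1.593) = 0.2033.
C = 0.03084 × 0.2033 = 0.00627 kg/m³.

0.00627 kg/m³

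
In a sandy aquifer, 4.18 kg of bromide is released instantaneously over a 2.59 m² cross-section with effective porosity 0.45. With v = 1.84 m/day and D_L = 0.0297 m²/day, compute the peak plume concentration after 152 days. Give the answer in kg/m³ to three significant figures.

The peak of an instantaneous 1D plume sits at x = vt; there the Gaussian factor is 1 and C_max = M/(n_e·A·√(4πDt)), where n_e·A is the pore area the mass is dissolved in.
√(4πDt) = √(4π × 0.0297 × 152) = 7.532 m, so C_max = 4.18/(0.45 × 2.59 × 7.532) = 0.476 kg/m³.

0.476 kg/m³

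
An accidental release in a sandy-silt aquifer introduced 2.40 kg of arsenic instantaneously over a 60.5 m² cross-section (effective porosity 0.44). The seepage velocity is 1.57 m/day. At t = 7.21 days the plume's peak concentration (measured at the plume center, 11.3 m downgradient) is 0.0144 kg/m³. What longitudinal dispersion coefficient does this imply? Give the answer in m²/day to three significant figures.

0.433 m²/day

At the plume center C_max = M/(n_e·A·√(4πDt)), so D = M²/(4πt·(n_e·A·C_max)²).
n_e·A·C_max = 0.44 × 60.5 × 0.0144 = 0.3833 kg/m.
D = 2.40²/(4π × 7.21 × 0.3833²) = 0.433 m²/day.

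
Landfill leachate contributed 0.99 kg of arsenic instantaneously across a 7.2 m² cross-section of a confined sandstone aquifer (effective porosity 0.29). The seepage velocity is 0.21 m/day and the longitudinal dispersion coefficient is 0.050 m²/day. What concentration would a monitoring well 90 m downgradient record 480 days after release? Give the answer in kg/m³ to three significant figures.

0.00810 kg/m³

For an instantaneous plane source, C(x,t) = M/(n_e·A·√(4πDt)) · exp(−(x−vt)²/(4Dt)), with n_e·A the pore (flow) area.
Plume center vt = 0.21 × 480 = 100.8 m, so the well at 90 m is 10.8 m upgradient of the peak.
√(4πDt) = 17.37 m, giving peak height M/(n_e·A·√(4πDt)) = 0.99/(0.29 × 7.2 × 17.37) = 0.02730 kg/m³.
(x−vt)²/(4Dt) = (-10.8)²/(4 × 0.050 × 480) = 1.215; exp(−1.215) = 0.2967.
C = 0.02730 × 0.2967 = 0.00810 kg/m³.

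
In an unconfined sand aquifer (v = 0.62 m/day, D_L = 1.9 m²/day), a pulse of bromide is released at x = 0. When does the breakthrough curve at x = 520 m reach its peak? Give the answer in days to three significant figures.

For the 1D instantaneous-source solution, setting ∂C/∂t = 0 at fixed x gives v²t² + 2Dt − x² = 0, so t = (√(D² + v²x²) − D)/v².
√(D² + v²x²) = √(1.9² + 0.62² × 520²) = 322.4; v² = 0.3844.
t = (322.4 − 1.9)/0.3844 = 834 days (vs. the pure-advection estimate x/v = 839 d).

834 days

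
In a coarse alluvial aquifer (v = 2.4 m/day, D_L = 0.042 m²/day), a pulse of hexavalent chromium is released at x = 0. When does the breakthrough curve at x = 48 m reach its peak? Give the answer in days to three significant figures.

For the 1D instantaneous-source solution, setting ∂C/∂t = 0 at fixed x gives v²t² + 2Dt − x² = 0, so t = (√(D² + v²x²) − D)/v².
√(D² + v²x²) = √(0.042² + 2.4² × 48²) = 115.2; v² = 5.76.
t = (115.2 − 0.042)/5.76 = 20.0 days (vs. the pure-advection estimate x/v = 20.0 d).

20.0 days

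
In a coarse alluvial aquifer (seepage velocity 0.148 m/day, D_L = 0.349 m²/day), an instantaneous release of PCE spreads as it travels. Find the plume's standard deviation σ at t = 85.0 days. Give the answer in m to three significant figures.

7.70 m

Dispersive spreading gives a Gaussian with σ² = 2Dt; advection only shifts the center.
σ = √(2 × 0.349 × 85.0) = 7.70 m.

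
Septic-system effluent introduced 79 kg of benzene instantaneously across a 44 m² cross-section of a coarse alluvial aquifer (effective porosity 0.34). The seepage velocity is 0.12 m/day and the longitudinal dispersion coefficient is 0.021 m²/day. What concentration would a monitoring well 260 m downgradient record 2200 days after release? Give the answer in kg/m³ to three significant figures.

For an instantaneous plane source, C(x,t) = M/(n_e·A·√(4πDt)) · exp(−(x−vt)²/(4Dt)), with n_e·A the pore (flow) area.
Plume center vt = 0.12 × 2200 = 264 m, so the well at 260 m is 4 m upgradient of the peak.
√(4πDt) = 24.09 m, giving peak height M/(n_e·A·√(4πDt)) = 79/(0.34 × 44 × 24.09) = 0.2192 kg/m³.
(x−vt)²/(4Dt) = (-4)²/(4 × 0.021 × 2200) = 0.08658; exp(−0.08658) = 0.9171.
C = 0.2192 × 0.9171 = 0.201 kg/m³.

0.201 kg/m³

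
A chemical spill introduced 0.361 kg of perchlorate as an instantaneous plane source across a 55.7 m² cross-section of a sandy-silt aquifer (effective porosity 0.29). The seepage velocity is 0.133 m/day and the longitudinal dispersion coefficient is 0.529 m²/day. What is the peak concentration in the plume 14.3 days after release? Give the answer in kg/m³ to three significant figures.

0.00229 kg/m³

The peak of an instantaneous 1D plume sits at x = vt; there the Gaussian factor is 1 and C_max = M/(n_e·A·√(4πDt)), where n_e·A is the pore area the mass is dissolved in.
√(4πDt) = √(4π × 0.529 × 14.3) = 9.750 m, so C_max = 0.361/(0.29 × 55.7 × 9.750) = 0.00229 kg/m³.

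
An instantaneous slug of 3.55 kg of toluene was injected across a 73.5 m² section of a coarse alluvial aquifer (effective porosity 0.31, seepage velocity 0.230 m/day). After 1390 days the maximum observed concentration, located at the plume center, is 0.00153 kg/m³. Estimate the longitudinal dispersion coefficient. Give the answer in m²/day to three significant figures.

At the plume center C_max = M/(n_e·A·√(4πDt)), so D = M²/(4πt·(n_e·A·C_max)²).
n_e·A·C_max = 0.31 × 73.5 × 0.00153 = 0.03486 kg/m.
D = 3.55²/(4π × 1390 × 0.03486²) = 0.594 m²/day.

0.594 m²/day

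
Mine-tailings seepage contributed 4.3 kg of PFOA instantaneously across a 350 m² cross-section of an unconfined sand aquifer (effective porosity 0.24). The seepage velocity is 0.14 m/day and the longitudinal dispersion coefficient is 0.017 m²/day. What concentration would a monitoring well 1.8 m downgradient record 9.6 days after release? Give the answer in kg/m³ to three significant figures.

For an instantaneous plane source, C(x,t) = M/(n_e·A·√(4πDt)) · exp(−(x−vt)²/(4Dt)), with n_e·A the pore (flow) area.
Plume center vt = 0.14 × 9.6 = 1.344 m, so the well at 1.8 m is 0.456 m downgradient of the peak.
√(4πDt) = 1.432 m, giving peak height M/(n_e·A·√(4πDt)) = 4.3/(0.24 × 350 × 1.432) = 0.03575 kg/m³.
(x−vt)²/(4Dt) = (0.456)²/(4 × 0.017 × 9.6) = 0.3185; exp(−0.3185) = 0.7272.
C = 0.03575 × 0.7272 = 0.0260 kg/m³.

0.0260 kg/m³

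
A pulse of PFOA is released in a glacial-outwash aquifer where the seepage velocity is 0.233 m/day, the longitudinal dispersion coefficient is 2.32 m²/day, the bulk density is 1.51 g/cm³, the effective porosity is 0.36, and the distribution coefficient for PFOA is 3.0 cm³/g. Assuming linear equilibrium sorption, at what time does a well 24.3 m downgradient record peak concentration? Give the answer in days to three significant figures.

Retardation factor R = 1 + ρ_b·K_d/n = 1 + 1.51 × 3.0/0.36 = 13.58.
Sorption retards both mechanisms: v_R = v/R = 0.01716 m/day, D_R = D/R = 0.1708 m²/day.
Peak time from v_R²t² + 2D_R t − x² = 0: t = (√(D_R² + v_R²x²) − D_R)/v_R².
√(D_R² + v_R²x²) = √(0.1708² + 0.01716² × 24.3²) = 0.4506; v_R² = 0.0002945.
t = (0.4506 − 0.1708)/0.0002945 = 950 days.

950 days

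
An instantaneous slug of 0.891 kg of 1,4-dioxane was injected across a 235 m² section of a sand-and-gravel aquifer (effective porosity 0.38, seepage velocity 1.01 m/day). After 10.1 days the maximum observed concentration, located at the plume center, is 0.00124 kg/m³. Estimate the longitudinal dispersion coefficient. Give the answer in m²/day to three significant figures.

0.510 m²/day

At the plume center C_max = M/(n_e·A·√(4πDt)), so D = M²/(4πt·(n_e·A·C_max)²).
n_e·A·C_max = 0.38 × 235 × 0.00124 = 0.1107 kg/m.
D = 0.891²/(4π × 10.1 × 0.1107²) = 0.510 m²/day.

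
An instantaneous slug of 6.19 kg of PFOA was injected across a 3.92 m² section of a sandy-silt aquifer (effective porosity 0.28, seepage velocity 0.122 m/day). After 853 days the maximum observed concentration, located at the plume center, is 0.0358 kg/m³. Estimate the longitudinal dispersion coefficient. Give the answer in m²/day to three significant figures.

At the plume center C_max = M/(n_e·A·√(4πDt)), so D = M²/(4πt·(n_e·A·C_max)²).
n_e·A·C_max = 0.28 × 3.92 × 0.0358 = 0.03929 kg/m.
D = 6.19²/(4π × 853 × 0.03929²) = 2.32 m²/day.

2.32 m²/day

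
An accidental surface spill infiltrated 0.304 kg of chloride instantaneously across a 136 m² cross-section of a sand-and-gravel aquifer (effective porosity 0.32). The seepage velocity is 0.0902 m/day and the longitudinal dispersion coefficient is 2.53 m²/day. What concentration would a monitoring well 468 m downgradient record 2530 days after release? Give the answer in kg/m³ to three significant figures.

2.61e-06 kg/m³

For an instantaneous plane source, C(x,t) = M/(n_e·A·√(4πDt)) · exp(−(x−vt)²/(4Dt)), with n_e·A the pore (flow) area.
Plume center vt = 0.0902 × 2530 = 228.206 m, so the well at 468 m is 239.794 m downgradient of the peak.
√(4πDt) = 283.6 m, giving peak height M/(n_e·A·√(4πDt)) = 0.304/(0.32 × 136 × 283.6) = 2.463e-05 kg/m³.
(x−vt)²/(4Dt) = (239.794)²/(4 × 2.53 × 2530) = 2.246; exp(−2.246) = 0.1058.
C = 2.463e-05 × 0.1058 = 2.61e-06 kg/m³.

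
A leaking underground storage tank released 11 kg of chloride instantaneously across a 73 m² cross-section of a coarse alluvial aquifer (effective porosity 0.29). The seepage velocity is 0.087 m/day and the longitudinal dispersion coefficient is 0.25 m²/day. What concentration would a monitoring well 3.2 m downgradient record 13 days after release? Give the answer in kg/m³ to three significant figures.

For an instantaneous plane source, C(x,t) = M/(n_e·A·√(4πDt)) · exp(−(x−vt)²/(4Dt)), with n_e·A the pore (flow) area.
Plume center vt = 0.087 × 13 = 1.131 m, so the well at 3.2 m is 2.069 m downgradient of the peak.
√(4πDt) = 6.391 m, giving peak height M/(n_e·A·√(4πDt)) = 11/(0.29 × 73 × 6.391) = 0.08130 kg/m³.
(x−vt)²/(4Dt) = (2.069)²/(4 × 0.25 × 13) = 0.3293; exp(−0.3293) = 0.7194.
C = 0.08130 × 0.7194 = 0.0585 kg/m³.

0.0585 kg/m³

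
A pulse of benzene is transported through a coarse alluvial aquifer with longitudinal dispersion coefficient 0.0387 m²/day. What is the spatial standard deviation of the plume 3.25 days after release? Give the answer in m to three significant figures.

Dispersive spreading gives a Gaussian with σ² = 2Dt; advection only shifts the center.
σ = √(2 × 0.0387 × 3.25) = 0.502 m.

0.502 m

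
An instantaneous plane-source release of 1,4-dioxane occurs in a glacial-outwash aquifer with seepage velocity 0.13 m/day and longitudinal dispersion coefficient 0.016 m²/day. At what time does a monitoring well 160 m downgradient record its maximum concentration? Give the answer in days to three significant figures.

1230 days

For the 1D instantaneous-source solution, setting ∂C/∂t = 0 at fixed x gives v²t² + 2Dt − x² = 0, so t = (√(D² + v²x²) − D)/v².
√(D² + v²x²) = √(0.016² + 0.13² × 160²) = 20.80; v² = 0.0169.
t = (20.80 − 0.016)/0.0169 = 1230 days (vs. the pure-advection estimate x/v = 1230 d).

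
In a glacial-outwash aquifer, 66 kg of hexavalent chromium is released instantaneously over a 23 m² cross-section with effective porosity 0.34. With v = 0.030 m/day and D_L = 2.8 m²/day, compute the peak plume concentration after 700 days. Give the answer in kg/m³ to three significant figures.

The peak of an instantaneous 1D plume sits at x = vt; there the Gaussian factor is 1 and C_max = M/(n_e·A·√(4πDt)), where n_e·A is the pore area the mass is dissolved in.
√(4πDt) = √(4π × 2.8 × 700) = 156.9 m, so C_max = 66/(0.34 × 23 × 156.9) = 0.0538 kg/m³.

0.0538 kg/m³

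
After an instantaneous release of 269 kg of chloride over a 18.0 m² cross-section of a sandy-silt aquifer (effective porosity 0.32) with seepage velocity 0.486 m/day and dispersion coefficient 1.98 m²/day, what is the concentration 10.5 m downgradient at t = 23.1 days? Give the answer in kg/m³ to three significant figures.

1.94 kg/m³

For an instantaneous plane source, C(x,t) = M/(n_e·A·√(4πDt)) · exp(−(x−vt)²/(4Dt)), with n_e·A the pore (flow) area.
Plume center vt = 0.486 × 23.1 = 11.2266 m, so the well at 10.5 m is 0.7266 m upgradient of the peak.
√(4πDt) = 23.97 m, giving peak height M/(n_e·A·√(4πDt)) = 269/(0.32 × 18.0 × 23.97) = 1.948 kg/m³.
(x−vt)²/(4Dt) = (-0.7266)²/(4 × 1.98 × 23.1) = 0.002886; exp(−0.002886) = 0.9971.
C = 1.948 × 0.9971 = 1.94 kg/m³.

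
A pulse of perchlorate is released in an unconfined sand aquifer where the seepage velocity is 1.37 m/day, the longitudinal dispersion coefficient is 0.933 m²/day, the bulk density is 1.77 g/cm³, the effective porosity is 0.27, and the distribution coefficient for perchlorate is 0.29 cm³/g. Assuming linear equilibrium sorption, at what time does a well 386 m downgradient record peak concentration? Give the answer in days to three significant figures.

Retardation factor R = 1 + ρ_b·K_d/n = 1 + 1.77 × 0.29/0.27 = 2.901.
Sorption retards both mechanisms: v_R = v/R = 0.4723 m/day, D_R = D/R = 0.3216 m²/day.
Peak time from v_R²t² + 2D_R t − x² = 0: t = (√(D_R² + v_R²x²) − D_R)/v_R².
√(D_R² + v_R²x²) = √(0.3216² + 0.4723² × 386²) = 182.3; v_R² = 0.2231.
t = (182.3 − 0.3216)/0.2231 = 816 days.

816 days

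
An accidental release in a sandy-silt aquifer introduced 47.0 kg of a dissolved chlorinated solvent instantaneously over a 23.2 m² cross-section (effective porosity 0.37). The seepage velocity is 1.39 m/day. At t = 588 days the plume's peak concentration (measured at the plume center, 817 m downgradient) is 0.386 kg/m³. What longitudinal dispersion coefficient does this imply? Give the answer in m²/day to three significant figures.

0.0272 m²/day

At the plume center C_max = M/(n_e·A·√(4πDt)), so D = M²/(4πt·(n_e·A·C_max)²).
n_e·A·C_max = 0.37 × 23.2 × 0.386 = 3.313 kg/m.
D = 47.0²/(4π × 588 × 3.313²) = 0.0272 m²/day.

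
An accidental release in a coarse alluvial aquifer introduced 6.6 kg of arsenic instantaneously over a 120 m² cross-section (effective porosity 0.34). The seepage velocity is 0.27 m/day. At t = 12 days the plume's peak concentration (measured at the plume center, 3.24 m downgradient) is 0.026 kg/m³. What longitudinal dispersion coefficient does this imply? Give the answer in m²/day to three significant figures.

At the plume center C_max = M/(n_e·A·√(4πDt)), so D = M²/(4πt·(n_e·A·C_max)²).
n_e·A·C_max = 0.34 × 120 × 0.026 = 1.061 kg/m.
D = 6.6²/(4π × 12 × 1.061²) = 0.257 m²/day.

0.257 m²/day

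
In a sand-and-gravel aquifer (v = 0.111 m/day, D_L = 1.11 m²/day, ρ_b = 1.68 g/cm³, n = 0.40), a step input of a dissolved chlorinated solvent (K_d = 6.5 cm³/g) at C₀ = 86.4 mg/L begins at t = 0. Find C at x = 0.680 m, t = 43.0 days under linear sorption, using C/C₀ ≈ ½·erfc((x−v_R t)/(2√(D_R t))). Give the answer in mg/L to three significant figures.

33.7 mg/L

Retardation factor R = 1 + ρ_b·K_d/n = 1 + 1.68 × 6.5/0.40 = 28.30.
Sorption retards both mechanisms: v_R = v/R = 0.003922 m/day, D_R = D/R = 0.03922 m²/day.
v_R·t = 0.003922 × 43.0 = 0.168646 m; 2√(D_R t) = 2.597 m; argument = (0.680 − 0.168646)/2.597 = 0.1969.
C = C₀ × ½·erfc(0.1969) = 86.4 × 0.3903 = 33.7 mg/L.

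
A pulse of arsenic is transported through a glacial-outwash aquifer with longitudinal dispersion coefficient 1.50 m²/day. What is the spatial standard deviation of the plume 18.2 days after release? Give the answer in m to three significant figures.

7.39 m

Dispersive spreading gives a Gaussian with σ² = 2Dt; advection only shifts the center.
σ = √(2 × 1.50 × 18.2) = 7.39 m.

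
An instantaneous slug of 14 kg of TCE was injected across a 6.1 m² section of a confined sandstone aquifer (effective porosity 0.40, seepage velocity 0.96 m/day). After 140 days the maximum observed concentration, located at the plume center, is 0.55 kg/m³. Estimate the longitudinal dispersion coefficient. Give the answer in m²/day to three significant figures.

0.0619 m²/day

At the plume center C_max = M/(n_e·A·√(4πDt)), so D = M²/(4πt·(n_e·A·C_max)²).
n_e·A·C_max = 0.40 × 6.1 × 0.55 = 1.342 kg/m.
D = 14²/(4π × 140 × 1.342²) = 0.0619 m²/day.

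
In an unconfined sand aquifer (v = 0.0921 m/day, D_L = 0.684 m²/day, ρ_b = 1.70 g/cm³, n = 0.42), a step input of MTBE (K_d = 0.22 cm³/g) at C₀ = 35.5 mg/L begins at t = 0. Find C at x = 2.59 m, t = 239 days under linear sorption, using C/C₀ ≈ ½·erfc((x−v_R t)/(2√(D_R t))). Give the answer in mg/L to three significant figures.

Retardation factor R = 1 + ρ_b·K_d/n = 1 + 1.70 × 0.22/0.42 = 1.890.
Sorption retards both mechanisms: v_R = v/R = 0.04873 m/day, D_R = D/R = 0.3619 m²/day.
v_R·t = 0.04873 × 239 = 11.64647 m; 2√(D_R t) = 18.60 m; argument = (2.59 − 11.64647)/18.60 = -0.4869.
C = C₀ × ½·erfc(-0.4869) = 35.5 × 0.7545 = 26.8 mg/L.

26.8 mg/L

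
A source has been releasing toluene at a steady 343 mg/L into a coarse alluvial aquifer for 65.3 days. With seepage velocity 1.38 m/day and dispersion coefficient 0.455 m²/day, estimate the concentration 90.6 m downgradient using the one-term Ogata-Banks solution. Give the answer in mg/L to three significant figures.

For a continuous step input, C/C₀ ≈ ½·erfc((x−vt)/(2√(Dt))).
vt = 1.38 × 65.3 = 90.114 m and 2√(Dt) = 2√(0.455 × 65.3) = 10.90 m.
Argument (x−vt)/(2√(Dt)) = (90.6 − 90.114)/10.90 = 0.04459; ½·erfc(0.04459) = 0.4749.
C = 343 × 0.4749 = 163 mg/L.

163 mg/L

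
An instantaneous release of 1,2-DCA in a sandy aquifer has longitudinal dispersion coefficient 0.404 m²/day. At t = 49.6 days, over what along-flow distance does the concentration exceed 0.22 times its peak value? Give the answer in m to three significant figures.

The plume is Gaussian with σ = √(2Dt) = √(2 × 0.404 × 49.6) = 6.331 m.
C/C_peak = exp(−Δx²/(2σ²)) = 0.22 ⇒ Δx = σ·√(−2 ln 0.22) = 6.331 × 1.740 = 11.02 m.
Width = 2Δx = 22.0 m.

22.0 m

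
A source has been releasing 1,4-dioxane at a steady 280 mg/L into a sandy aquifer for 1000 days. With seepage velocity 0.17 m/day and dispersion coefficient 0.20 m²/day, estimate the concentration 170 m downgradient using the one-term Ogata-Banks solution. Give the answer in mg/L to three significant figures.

For a continuous step input, C/C₀ ≈ ½·erfc((x−vt)/(2√(Dt))).
vt = 0.17 × 1000 = 170 m and 2√(Dt) = 2√(0.20 × 1000) = 28.28 m.
Argument (x−vt)/(2√(Dt)) = (170 − 170)/28.28 = 0; ½·erfc(0) = 0.5000.
C = 280 × 0.5000 = 140 mg/L.

140 mg/L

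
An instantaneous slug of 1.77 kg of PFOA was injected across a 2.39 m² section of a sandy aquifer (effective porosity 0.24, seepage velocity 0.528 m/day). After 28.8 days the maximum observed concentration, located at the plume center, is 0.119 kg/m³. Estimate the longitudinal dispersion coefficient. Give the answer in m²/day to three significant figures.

1.86 m²/day

At the plume center C_max = M/(n_e·A·√(4πDt)), so D = M²/(4πt·(n_e·A·C_max)²).
n_e·A·C_max = 0.24 × 2.39 × 0.119 = 0.06826 kg/m.
D = 1.77²/(4π × 28.8 × 0.06826²) = 1.86 m²/day.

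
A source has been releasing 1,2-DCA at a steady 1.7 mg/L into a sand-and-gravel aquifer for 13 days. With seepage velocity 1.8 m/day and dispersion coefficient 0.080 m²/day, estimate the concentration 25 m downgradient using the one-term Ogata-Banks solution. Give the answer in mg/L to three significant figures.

For a continuous step input, C/C₀ ≈ ½·erfc((x−vt)/(2√(Dt))).
vt = 1.8 × 13 = 23.4 m and 2√(Dt) = 2√(0.080 × 13) = 2.040 m.
Argument (x−vt)/(2√(Dt)) = (25 − 23.4)/2.040 = 0.7843; ½·erfc(0.7843) = 0.1337.
C = 1.7 × 0.1337 = 0.227 mg/L.

0.227 mg/L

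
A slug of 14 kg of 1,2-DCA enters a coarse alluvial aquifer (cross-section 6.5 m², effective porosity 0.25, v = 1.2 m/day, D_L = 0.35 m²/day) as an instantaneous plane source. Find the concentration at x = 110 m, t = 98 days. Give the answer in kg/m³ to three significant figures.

0.272 kg/m³

For an instantaneous plane source, C(x,t) = M/(n_e·A·√(4πDt)) · exp(−(x−vt)²/(4Dt)), with n_e·A the pore (flow) area.
Plume center vt = 1.2 × 98 = 117.6 m, so the well at 110 m is 7.6 m upgradient of the peak.
√(4πDt) = 20.76 m, giving peak height M/(n_e·A·√(4πDt)) = 14/(0.25 × 6.5 × 20.76) = 0.4150 kg/m³.
(x−vt)²/(4Dt) = (-7.6)²/(4 × 0.35 × 98) = 0.4210; exp(−0.4210) = 0.6564.
C = 0.4150 × 0.6564 = 0.272 kg/m³.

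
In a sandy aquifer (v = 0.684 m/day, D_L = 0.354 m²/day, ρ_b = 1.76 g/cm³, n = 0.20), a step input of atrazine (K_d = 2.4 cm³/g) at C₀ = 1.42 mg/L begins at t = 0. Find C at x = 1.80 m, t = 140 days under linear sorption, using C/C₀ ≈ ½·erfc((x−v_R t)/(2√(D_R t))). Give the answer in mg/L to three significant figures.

Retardation factor R = 1 + ρ_b·K_d/n = 1 + 1.76 × 2.4/0.20 = 22.12.
Sorption retards both mechanisms: v_R = v/R = 0.03092 m/day, D_R = D/R = 0.01600 m²/day.
v_R·t = 0.03092 × 140 = 4.3288 m; 2√(D_R t) = 2.993 m; argument = (1.80 − 4.3288)/2.993 = -0.8449.
C = C₀ × ½·erfc(-0.8449) = 1.42 × 0.8839 = 1.26 mg/L.

1.26 mg/L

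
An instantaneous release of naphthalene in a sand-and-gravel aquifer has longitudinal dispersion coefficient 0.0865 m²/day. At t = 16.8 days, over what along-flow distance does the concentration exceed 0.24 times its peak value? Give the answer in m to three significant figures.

5.76 m

The plume is Gaussian with σ = √(2Dt) = √(2 × 0.0865 × 16.8) = 1.705 m.
C/C_peak = exp(−Δx²/(2σ²)) = 0.24 ⇒ Δx = σ·√(−2 ln 0.24) = 1.705 × 1.689 = 2.880 m.
Width = 2Δx = 5.76 m.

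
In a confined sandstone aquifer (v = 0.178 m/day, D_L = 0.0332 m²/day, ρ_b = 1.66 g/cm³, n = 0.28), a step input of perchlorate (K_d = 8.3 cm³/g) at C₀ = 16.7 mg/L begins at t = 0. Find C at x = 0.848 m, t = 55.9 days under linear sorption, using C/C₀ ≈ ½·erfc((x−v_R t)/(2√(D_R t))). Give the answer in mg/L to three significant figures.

0.141 mg/L

Retardation factor R = 1 + ρ_b·K_d/n = 1 + 1.66 × 8.3/0.28 = 50.21.
Sorption retards both mechanisms: v_R = v/R = 0.003545 m/day, D_R = D/R = 0.0006612 m²/day.
v_R·t = 0.003545 × 55.9 = 0.1981655 m; 2√(D_R t) = 0.3845 m; argument = (0.848 − 0.1981655)/0.3845 = 1.690.
C = C₀ × ½·erfc(1.690) = 16.7 × 0.008424 = 0.141 mg/L.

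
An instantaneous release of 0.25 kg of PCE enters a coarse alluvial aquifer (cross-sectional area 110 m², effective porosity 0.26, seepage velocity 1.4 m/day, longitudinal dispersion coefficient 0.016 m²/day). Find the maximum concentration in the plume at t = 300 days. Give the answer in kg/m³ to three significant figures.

The peak of an instantaneous 1D plume sits at x = vt; there the Gaussian factor is 1 and C_max = M/(n_e·A·√(4πDt)), where n_e·A is the pore area the mass is dissolved in.
√(4πDt) = √(4π × 0.016 × 300) = 7.767 m, so C_max = 0.25/(0.26 × 110 × 7.767) = 0.00113 kg/m³.

0.00113 kg/m³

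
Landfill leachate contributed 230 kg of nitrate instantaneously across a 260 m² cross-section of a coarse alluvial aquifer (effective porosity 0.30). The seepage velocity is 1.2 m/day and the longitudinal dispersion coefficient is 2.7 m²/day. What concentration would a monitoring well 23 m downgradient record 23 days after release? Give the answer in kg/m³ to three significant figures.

0.0969 kg/m³

For an instantaneous plane source, C(x,t) = M/(n_e·A·√(4πDt)) · exp(−(x−vt)²/(4Dt)), with n_e·A the pore (flow) area.
Plume center vt = 1.2 × 23 = 27.6 m, so the well at 23 m is 4.6 m upgradient of the peak.
√(4πDt) = 27.94 m, giving peak height M/(n_e·A·√(4πDt)) = 230/(0.30 × 260 × 27.94) = 0.1055 kg/m³.
(x−vt)²/(4Dt) = (-4.6)²/(4 × 2.7 × 23) = 0.08519; exp(−0.08519) = 0.9183.
C = 0.1055 × 0.9183 = 0.0969 kg/m³.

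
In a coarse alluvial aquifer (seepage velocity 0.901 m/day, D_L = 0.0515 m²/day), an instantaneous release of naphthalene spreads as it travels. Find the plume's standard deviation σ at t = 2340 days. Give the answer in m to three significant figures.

Dispersive spreading gives a Gaussian with σ² = 2Dt; advection only shifts the center.
σ = √(2 × 0.0515 × 2340) = 15.5 m.

15.5 m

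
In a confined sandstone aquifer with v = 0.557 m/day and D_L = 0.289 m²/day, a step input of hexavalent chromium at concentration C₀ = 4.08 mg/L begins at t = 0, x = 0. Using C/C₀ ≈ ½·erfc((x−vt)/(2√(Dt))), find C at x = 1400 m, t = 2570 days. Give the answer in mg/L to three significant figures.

For a continuous step input, C/C₀ ≈ ½·erfc((x−vt)/(2√(Dt))).
vt = 0.557 × 2570 = 1431.49 m and 2√(Dt) = 2√(0.289 × 2570) = 54.51 m.
Argument (x−vt)/(2√(Dt)) = (1400 − 1431.49)/54.51 = -0.5777; ½·erfc(-0.5777) = 0.7930.
C = 4.08 × 0.7930 = 3.24 mg/L.

3.24 mg/L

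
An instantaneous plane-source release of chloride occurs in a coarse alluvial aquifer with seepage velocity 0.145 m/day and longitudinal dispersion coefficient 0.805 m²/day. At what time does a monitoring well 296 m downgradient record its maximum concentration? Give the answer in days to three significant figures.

2000 days

For the 1D instantaneous-source solution, setting ∂C/∂t = 0 at fixed x gives v²t² + 2Dt − x² = 0, so t = (√(D² + v²x²) − D)/v².
√(D² + v²x²) = √(0.805² + 0.145² × 296²) = 42.93; v² = 0.021025.
t = (42.93 − 0.805)/0.021025 = 2000 days (vs. the pure-advection estimate x/v = 2040 d).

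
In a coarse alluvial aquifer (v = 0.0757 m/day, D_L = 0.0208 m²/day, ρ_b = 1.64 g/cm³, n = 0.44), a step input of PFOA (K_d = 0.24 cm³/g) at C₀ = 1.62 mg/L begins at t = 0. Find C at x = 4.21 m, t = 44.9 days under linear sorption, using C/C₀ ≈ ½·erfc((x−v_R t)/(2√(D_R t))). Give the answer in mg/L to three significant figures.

Retardation factor R = 1 + ρ_b·K_d/n = 1 + 1.64 × 0.24/0.44 = 1.895.
Sorption retards both mechanisms: v_R = v/R = 0.03995 m/day, D_R = D/R = 0.01098 m²/day.
v_R·t = 0.03995 × 44.9 = 1.793755 m; 2√(D_R t) = 1.404 m; argument = (4.21 − 1.793755)/1.404 = 1.721.
C = C₀ × ½·erfc(1.721) = 1.62 × 0.007469 = 0.0121 mg/L.

0.0121 mg/L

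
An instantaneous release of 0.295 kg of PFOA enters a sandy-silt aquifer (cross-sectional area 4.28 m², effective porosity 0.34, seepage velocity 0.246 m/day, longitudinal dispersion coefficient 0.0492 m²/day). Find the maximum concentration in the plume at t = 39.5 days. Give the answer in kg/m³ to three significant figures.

0.0410 kg/m³

The peak of an instantaneous 1D plume sits at x = vt; there the Gaussian factor is 1 and C_max = M/(n_e·A·√(4πDt)), where n_e·A is the pore area the mass is dissolved in.
√(4πDt) = √(4π × 0.0492 × 39.5) = 4.942 m, so C_max = 0.295/(0.34 × 4.28 × 4.942) = 0.0410 kg/m³.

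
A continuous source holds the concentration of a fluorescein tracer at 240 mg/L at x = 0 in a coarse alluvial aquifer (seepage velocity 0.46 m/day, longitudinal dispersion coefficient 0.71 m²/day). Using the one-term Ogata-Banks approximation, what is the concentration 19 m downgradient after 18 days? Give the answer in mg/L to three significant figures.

For a continuous step input, C/C₀ ≈ ½·erfc((x−vt)/(2√(Dt))).
vt = 0.46 × 18 = 8.28 m and 2√(Dt) = 2√(0.71 × 18) = 7.150 m.
Argument (x−vt)/(2√(Dt)) = (19 − 8.28)/7.150 = 1.499; ½·erfc(1.499) = 0.01701.
C = 240 × 0.01701 = 4.08 mg/L.

4.08 mg/L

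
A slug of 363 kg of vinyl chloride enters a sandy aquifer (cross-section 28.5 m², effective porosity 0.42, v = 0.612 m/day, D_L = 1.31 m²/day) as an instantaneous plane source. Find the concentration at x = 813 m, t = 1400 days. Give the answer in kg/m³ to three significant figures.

0.154 kg/m³

For an instantaneous plane source, C(x,t) = M/(n_e·A·√(4πDt)) · exp(−(x−vt)²/(4Dt)), with n_e·A the pore (flow) area.
Plume center vt = 0.612 × 1400 = 856.8 m, so the well at 813 m is 43.8 m upgradient of the peak.
√(4πDt) = 151.8 m, giving peak height M/(n_e·A·√(4πDt)) = 363/(0.42 × 28.5 × 151.8) = 0.1998 kg/m³.
(x−vt)²/(4Dt) = (-43.8)²/(4 × 1.31 × 1400) = 0.2615; exp(−0.2615) = 0.7699.
C = 0.1998 × 0.7699 = 0.154 kg/m³.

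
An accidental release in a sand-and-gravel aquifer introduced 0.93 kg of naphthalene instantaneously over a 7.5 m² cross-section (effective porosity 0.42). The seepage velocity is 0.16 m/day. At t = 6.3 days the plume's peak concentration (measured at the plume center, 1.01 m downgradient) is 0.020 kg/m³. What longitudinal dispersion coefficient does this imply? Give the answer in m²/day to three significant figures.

At the plume center C_max = M/(n_e·A·√(4πDt)), so D = M²/(4πt·(n_e·A·C_max)²).
n_e·A·C_max = 0.42 × 7.5 × 0.020 = 0.06300 kg/m.
D = 0.93²/(4π × 6.3 × 0.06300²) = 2.75 m²/day.

2.75 m²/day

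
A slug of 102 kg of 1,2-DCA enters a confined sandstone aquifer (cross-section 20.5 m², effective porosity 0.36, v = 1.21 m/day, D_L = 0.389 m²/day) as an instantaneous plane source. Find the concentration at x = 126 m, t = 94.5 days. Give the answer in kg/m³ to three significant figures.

For an instantaneous plane source, C(x,t) = M/(n_e·A·√(4πDt)) · exp(−(x−vt)²/(4Dt)), with n_e·A the pore (flow) area.
Plume center vt = 1.21 × 94.5 = 114.345 m, so the well at 126 m is 11.655 m downgradient of the peak.
√(4πDt) = 21.49 m, giving peak height M/(n_e·A·√(4πDt)) = 102/(0.36 × 20.5 × 21.49) = 0.6431 kg/m³.
(x−vt)²/(4Dt) = (11.655)²/(4 × 0.389 × 94.5) = 0.9238; exp(−0.9238) = 0.3970.
C = 0.6431 × 0.3970 = 0.255 kg/m³.

0.255 kg/m³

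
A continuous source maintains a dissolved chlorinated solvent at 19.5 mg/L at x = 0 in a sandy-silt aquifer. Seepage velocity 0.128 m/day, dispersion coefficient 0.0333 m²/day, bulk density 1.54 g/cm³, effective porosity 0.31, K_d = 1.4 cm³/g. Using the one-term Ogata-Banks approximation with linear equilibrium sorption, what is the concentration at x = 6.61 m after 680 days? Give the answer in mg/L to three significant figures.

Retardation factor R = 1 + ρ_b·K_d/n = 1 + 1.54 × 1.4/0.31 = 7.955.
Sorption retards both mechanisms: v_R = v/R = 0.01609 m/day, D_R = D/R = 0.004186 m²/day.
v_R·t = 0.01609 × 680 = 10.9412 m; 2√(D_R t) = 3.374 m; argument = (6.61 − 10.9412)/3.374 = -1.284.
C = C₀ × ½·erfc(-1.284) = 19.5 × 0.9653 = 18.8 mg/L.

18.8 mg/L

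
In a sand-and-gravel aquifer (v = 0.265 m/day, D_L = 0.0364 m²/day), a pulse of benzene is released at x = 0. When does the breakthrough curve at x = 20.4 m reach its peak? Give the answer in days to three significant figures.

For the 1D instantaneous-source solution, setting ∂C/∂t = 0 at fixed x gives v²t² + 2Dt − x² = 0, so t = (√(D² + v²x²) − D)/v².
√(D² + v²x²) = √(0.0364² + 0.265² × 20.4²) = 5.406; v² = 0.070225.
t = (5.406 − 0.0364)/0.070225 = 76.5 days (vs. the pure-advection estimate x/v = 77.0 d).

76.5 days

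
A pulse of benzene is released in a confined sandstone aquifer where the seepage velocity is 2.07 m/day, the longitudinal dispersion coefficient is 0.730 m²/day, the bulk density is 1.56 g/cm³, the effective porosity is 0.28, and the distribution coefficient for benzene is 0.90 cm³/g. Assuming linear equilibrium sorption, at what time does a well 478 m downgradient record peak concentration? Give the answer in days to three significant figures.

Retardation factor R = 1 + ρ_b·K_d/n = 1 + 1.56 × 0.90/0.28 = 6.014.
Sorption retards both mechanisms: v_R = v/R = 0.3442 m/day, D_R = D/R = 0.1214 m²/day.
Peak time from v_R²t² + 2D_R t − x² = 0: t = (√(D_R² + v_R²x²) − D_R)/v_R².
√(D_R² + v_R²x²) = √(0.1214² + 0.3442² × 478²) = 164.5; v_R² = 0.1185.
t = (164.5 − 0.1214)/0.1185 = 1390 days.

1390 days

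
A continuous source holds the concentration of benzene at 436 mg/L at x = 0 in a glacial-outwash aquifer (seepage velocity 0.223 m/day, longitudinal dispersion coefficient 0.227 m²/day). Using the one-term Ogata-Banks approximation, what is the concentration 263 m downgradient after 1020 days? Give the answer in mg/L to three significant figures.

21.5 mg/L

For a continuous step input, C/C₀ ≈ ½·erfc((x−vt)/(2√(Dt))).
vt = 0.223 × 1020 = 227.46 m and 2√(Dt) = 2√(0.227 × 1020) = 30.43 m.
Argument (x−vt)/(2√(Dt)) = (263 − 227.46)/30.43 = 1.168; ½·erfc(1.168) = 0.04929.
C = 436 × 0.04929 = 21.5 mg/L.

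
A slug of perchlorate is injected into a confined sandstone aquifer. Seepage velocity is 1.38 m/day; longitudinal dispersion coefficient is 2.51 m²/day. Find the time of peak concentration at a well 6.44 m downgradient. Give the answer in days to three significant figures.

3.53 days

For the 1D instantaneous-source solution, setting ∂C/∂t = 0 at fixed x gives v²t² + 2Dt − x² = 0, so t = (√(D² + v²x²) − D)/v².
√(D² + v²x²) = √(2.51² + 1.38² × 6.44²) = 9.235; v² = 1.9044.
t = (9.235 − 2.51)/1.9044 = 3.53 days (vs. the pure-advection estimate x/v = 4.67 d).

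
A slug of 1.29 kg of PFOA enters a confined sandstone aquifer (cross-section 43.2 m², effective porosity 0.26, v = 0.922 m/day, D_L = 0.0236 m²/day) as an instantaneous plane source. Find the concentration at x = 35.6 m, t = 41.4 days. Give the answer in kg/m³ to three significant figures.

0.00604 kg/m³

For an instantaneous plane source, C(x,t) = M/(n_e·A·√(4πDt)) · exp(−(x−vt)²/(4Dt)), with n_e·A the pore (flow) area.
Plume center vt = 0.922 × 41.4 = 38.1708 m, so the well at 35.6 m is 2.5708 m upgradient of the peak.
√(4πDt) = 3.504 m, giving peak height M/(n_e·A·√(4πDt)) = 1.29/(0.26 × 43.2 × 3.504) = 0.03278 kg/m³.
(x−vt)²/(4Dt) = (-2.5708)²/(4 × 0.0236 × 41.4) = 1.691; exp(−1.691) = 0.1843.
C = 0.03278 × 0.1843 = 0.00604 kg/m³.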